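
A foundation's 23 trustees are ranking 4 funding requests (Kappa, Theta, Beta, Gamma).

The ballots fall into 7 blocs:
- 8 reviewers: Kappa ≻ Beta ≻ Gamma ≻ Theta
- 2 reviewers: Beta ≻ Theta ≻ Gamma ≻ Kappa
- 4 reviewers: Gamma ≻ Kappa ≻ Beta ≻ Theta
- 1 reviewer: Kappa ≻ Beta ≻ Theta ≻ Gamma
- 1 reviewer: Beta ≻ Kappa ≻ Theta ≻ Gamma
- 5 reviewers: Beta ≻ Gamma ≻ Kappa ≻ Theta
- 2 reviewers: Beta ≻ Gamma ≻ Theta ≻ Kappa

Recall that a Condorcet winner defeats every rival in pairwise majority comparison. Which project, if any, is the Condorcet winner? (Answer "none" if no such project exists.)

Head-to-head results (23 reviewers):
Kappa vs Theta: Kappa, 19–4.
Kappa vs Beta: Kappa, 13–10.
Kappa vs Gamma: Gamma, 13–10.
Theta–Beta: Beta 23–0.
Theta–Gamma: Gamma 19–4.
Beta–Gamma: Beta 19–4.
No project is unbeaten: Kappa loses to Gamma; Theta loses to Kappa; Beta loses to Kappa; Gamma loses to Beta. In particular Kappa > Beta > Gamma > Kappa is a majority cycle — no Condorcet winner exists.

none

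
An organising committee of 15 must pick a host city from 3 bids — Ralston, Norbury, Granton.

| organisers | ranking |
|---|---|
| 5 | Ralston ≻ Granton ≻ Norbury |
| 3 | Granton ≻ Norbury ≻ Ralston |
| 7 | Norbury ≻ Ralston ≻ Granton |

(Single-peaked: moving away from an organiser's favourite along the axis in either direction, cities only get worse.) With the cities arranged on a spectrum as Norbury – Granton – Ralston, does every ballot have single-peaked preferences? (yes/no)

Axis positions: Norbury=1, Granton=2, Ralston=3.
Bloc 1 (peak Ralston at position 3): ranking walks positions 3-2-1, expanding outward from the peak — single-peaked.
Bloc 2 (peak Granton at position 2): ranking walks positions 2-1-3, expanding outward from the peak — single-peaked.
Bloc 3: ranking walks positions 1-3-2; Ralston is ranked above Granton even though Granton lies between Ralston and the peak Norbury on the axis — preferences dip and rise again. Not single-peaked.
Bloc 3 violates single-peakedness, so the profile is not single-peaked on this axis.

no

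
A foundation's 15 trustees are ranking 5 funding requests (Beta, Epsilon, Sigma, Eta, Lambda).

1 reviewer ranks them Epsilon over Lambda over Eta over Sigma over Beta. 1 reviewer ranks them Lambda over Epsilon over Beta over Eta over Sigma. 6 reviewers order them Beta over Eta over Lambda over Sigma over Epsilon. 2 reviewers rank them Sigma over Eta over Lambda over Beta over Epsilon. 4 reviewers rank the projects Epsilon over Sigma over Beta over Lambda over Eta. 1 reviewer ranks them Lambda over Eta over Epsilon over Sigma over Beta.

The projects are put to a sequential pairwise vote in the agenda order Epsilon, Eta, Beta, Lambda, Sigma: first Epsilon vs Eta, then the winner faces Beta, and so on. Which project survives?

Sigma

Round 1: Epsilon vs Eta — 6–9, Eta advances.
Round 2: Eta vs Beta — 4–11, Beta advances.
Round 3: Beta vs Lambda — 10–5, Beta advances.
Round 4: Beta vs Sigma — 7–8, Sigma advances.
Sigma survives the agenda.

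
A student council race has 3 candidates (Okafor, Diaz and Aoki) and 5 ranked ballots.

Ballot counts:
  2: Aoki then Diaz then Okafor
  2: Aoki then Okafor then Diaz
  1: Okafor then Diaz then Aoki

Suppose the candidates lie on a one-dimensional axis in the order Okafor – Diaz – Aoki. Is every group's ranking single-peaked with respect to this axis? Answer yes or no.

no

Axis positions: Okafor=1, Diaz=2, Aoki=3.
Group 1 (peak Aoki at position 3): ranking walks positions 3-2-1, expanding outward from the peak — single-peaked.
Group 2: ranking walks positions 3-1-2; Okafor is ranked above Diaz even though Diaz lies between Okafor and the peak Aoki on the axis — preferences dip and rise again. Not single-peaked.
Group 3 (peak Okafor at position 1): ranking walks positions 1-2-3, expanding outward from the peak — single-peaked.
Group 2 violates single-peakedness, so the profile is not single-peaked on this axis.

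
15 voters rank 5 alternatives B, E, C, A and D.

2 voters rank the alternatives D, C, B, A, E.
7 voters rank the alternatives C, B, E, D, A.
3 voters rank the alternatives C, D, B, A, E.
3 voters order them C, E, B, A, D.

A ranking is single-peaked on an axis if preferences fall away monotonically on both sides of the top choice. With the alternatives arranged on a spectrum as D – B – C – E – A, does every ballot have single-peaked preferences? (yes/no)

no

Axis positions: D=1, B=2, C=3, E=4, A=5.
Bloc 1: ranking walks positions 1-3-2-5-4; C is ranked above B even though B lies between C and the peak D on the axis — preferences dip and rise again. Not single-peaked.
Bloc 2 (peak C at position 3): ranking walks positions 3-2-4-1-5, expanding outward from the peak — single-peaked.
Bloc 3: ranking walks positions 3-1-2-5-4; D is ranked above B even though B lies between D and the peak C on the axis — preferences dip and rise again. Not single-peaked.
Bloc 4 (peak C at position 3): ranking walks positions 3-4-2-5-1, expanding outward from the peak — single-peaked.
Bloc 1 violates single-peakedness, so the profile is not single-peaked on this axis.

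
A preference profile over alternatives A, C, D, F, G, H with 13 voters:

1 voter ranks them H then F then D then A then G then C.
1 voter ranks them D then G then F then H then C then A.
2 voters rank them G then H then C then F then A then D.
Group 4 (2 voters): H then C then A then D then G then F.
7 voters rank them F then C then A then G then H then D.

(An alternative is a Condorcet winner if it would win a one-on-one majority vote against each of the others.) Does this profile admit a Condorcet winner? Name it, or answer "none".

Head-to-head results (13 voters):
A vs C: C, 12–1.
A vs D: A, 11–2.
A vs F: F wins 11–2.
A vs G: A wins 10–3.
A vs H: A wins 7–6.
C vs D: C wins 11–2.
C vs F: F wins 9–4.
C–G: C 9–4.
C vs H: C, 7–6.
D vs F: F, 10–3.
D vs G: G, 9–4.
D vs H: H wins 12–1.
F vs G: F wins 8–5.
F vs H: F, 8–5.
G vs H: G, 10–3.
F beats each of A, C, D, G, H — F is the Condorcet winner.

F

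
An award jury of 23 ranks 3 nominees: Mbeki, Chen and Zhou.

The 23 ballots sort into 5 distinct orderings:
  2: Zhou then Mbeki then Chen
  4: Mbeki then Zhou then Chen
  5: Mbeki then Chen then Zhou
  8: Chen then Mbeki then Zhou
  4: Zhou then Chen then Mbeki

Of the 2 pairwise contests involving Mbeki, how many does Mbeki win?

Mbeki against each rival (23 jurors):
Mbeki vs Chen: Mbeki is ranked higher on 2+4+5 = 11 ballots, Chen on 12. Chen wins 12–11.
Mbeki vs Zhou: 17 to 6, Mbeki.
Mbeki beats Zhou; loses to Chen — 1 pairwise win.

1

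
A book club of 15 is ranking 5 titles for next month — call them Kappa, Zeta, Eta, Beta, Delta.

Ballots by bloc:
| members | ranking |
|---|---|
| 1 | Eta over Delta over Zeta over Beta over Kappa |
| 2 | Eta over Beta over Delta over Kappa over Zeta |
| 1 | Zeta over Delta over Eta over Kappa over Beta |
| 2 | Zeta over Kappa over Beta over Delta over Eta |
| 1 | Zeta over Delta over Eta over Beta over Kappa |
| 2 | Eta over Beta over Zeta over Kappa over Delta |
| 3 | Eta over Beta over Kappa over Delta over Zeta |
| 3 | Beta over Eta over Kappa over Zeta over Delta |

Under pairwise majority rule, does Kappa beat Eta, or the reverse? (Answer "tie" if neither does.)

Ballots ranking Kappa above Eta: 2.
Ballots ranking Eta above Kappa: 15 − 2 = 13.
Eta wins the head-to-head 13–2.

Eta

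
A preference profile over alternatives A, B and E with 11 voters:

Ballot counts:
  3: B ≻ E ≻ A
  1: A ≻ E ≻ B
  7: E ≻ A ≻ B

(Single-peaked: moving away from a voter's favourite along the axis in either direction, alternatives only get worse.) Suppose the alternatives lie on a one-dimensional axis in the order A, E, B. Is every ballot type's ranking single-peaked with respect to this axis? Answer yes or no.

yes

Axis positions: A=1, E=2, B=3.
Ballot type 1 (peak B at position 3): ranking walks positions 3-2-1, expanding outward from the peak — single-peaked.
Ballot type 2 (peak A at position 1): ranking walks positions 1-2-3, expanding outward from the peak — single-peaked.
Ballot type 3 (peak E at position 2): ranking walks positions 2-1-3, expanding outward from the peak — single-peaked.
Every ranking is single-peaked on this axis.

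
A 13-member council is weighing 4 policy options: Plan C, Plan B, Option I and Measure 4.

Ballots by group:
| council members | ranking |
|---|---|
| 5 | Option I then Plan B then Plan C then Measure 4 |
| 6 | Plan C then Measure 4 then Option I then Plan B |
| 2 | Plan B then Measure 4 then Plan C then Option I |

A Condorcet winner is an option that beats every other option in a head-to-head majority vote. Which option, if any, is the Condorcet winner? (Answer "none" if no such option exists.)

Head-to-head results (13 council members):
Plan C vs Plan B: 6 for Plan C, 7 for Plan B — Plan B by 7–6.
Plan C vs Option I: Plan C preferred on 6+2 = 8 ballots; Plan C wins 8–5.
Plan C–Measure 4: Plan C 11–2.
Plan B vs Option I: 2 for Plan B, 11 for Option I — Option I by 11–2.
Plan B vs Measure 4: Plan B, 7–6.
Option I vs Measure 4: 5 to 8, Measure 4.
No option is unbeaten: Plan C loses to Plan B; Plan B loses to Option I; Option I loses to Plan C; Measure 4 loses to Plan C. In particular Plan C → Option I → Plan B → Plan C is a majority cycle — no Condorcet winner exists.

none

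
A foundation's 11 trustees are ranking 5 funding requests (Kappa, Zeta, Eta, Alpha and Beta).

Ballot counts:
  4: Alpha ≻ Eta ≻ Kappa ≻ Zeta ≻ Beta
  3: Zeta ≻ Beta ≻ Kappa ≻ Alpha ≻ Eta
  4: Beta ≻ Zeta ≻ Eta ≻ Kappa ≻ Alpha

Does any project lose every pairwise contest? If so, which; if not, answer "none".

Head-to-head results (11 reviewers):
Kappa vs Zeta: Zeta wins 7–4.
Kappa vs Eta: Eta, 8–3.
Kappa vs Alpha: 3+4 = 7 for Kappa, 4 for Alpha — Kappa by 7–4.
Kappa vs Beta: Kappa preferred on 4 ballots; Beta wins 7–4.
Zeta vs Eta: Zeta, 7–4.
Zeta vs Alpha: 3+4 = 7 for Zeta, 4 for Alpha — Zeta by 7–4.
Zeta vs Beta: Zeta wins 7–4.
Eta vs Alpha: Alpha, 7–4.
Eta vs Beta: Beta wins 7–4.
Alpha–Beta: Beta 7–4.
Each project has at least one pairwise win (Kappa beats Alpha; Zeta beats Kappa; Eta beats Kappa; Alpha beats Eta; Beta beats Kappa) — no Condorcet loser.

none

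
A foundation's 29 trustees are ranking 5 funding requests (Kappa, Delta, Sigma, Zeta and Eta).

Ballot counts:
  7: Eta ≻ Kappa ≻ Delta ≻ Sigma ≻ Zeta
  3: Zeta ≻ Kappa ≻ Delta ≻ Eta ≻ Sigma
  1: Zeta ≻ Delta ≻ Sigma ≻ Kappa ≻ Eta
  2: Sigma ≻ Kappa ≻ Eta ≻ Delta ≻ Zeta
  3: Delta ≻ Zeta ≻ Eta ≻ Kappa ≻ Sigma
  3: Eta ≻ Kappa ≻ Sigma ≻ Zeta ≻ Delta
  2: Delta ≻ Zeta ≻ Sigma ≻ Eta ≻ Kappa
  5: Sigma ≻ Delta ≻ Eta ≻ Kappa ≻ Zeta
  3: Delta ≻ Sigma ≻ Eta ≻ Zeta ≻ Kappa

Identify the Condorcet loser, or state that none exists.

Zeta

Head-to-head results (29 reviewers):
Kappa vs Delta: 7+3+2+3 = 15 for Kappa, 14 for Delta — Kappa by 15–14.
Kappa vs Sigma: Kappa is ranked higher on 7+3+3+3 = 16 ballots, Sigma on 13. Kappa wins 16–13.
Kappa vs Zeta: Kappa, 17–12.
Kappa vs Eta: Eta, 23–6.
Delta vs Sigma: Delta, 19–10.
Delta vs Zeta: Delta, 22–7.
Delta–Eta: Delta 17–12.
Sigma vs Zeta: 20 to 9, Sigma.
Sigma vs Eta: Sigma preferred on 1+2+2+5+3 = 13 ballots; Eta wins 16–13.
Zeta vs Eta: Eta wins 20–9.
Zeta loses to every other project — it is the Condorcet loser.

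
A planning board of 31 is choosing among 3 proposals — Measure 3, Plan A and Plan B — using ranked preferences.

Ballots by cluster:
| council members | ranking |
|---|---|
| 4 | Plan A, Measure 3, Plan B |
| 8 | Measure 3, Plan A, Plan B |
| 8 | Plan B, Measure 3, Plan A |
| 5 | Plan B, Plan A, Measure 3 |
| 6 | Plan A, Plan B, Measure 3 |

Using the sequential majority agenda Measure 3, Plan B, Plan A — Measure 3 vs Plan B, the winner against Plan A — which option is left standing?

Plan A

Round 1: Measure 3 vs Plan B — 12–19, Plan B advances.
Round 2: Plan B vs Plan A — 13–18, Plan A advances.
Plan A survives the agenda.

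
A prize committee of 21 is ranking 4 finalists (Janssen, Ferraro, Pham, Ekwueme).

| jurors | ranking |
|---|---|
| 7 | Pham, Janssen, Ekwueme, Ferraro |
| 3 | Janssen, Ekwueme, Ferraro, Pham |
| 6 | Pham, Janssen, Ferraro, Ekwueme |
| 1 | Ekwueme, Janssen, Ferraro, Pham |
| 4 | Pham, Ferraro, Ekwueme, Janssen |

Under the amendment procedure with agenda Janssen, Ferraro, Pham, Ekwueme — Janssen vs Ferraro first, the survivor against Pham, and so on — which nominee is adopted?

Pham

Round 1: Janssen vs Ferraro — 17–4, Janssen advances.
Round 2: Janssen vs Pham — 4–17, Pham advances.
Round 3: Pham vs Ekwueme — 17–4, Pham advances.
Pham survives the agenda.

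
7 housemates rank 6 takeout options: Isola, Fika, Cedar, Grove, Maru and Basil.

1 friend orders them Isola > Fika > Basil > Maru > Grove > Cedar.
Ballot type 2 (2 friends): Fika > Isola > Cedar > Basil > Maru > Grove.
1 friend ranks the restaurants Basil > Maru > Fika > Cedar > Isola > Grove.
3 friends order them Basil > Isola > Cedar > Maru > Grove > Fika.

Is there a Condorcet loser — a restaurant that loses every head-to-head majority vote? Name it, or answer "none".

Head-to-head results (7 friends):
Isola vs Fika: 1+3 = 4 for Isola, 3 for Fika — Isola by 4–3.
Isola vs Cedar: Isola wins 6–1.
Isola–Grove: Isola 7–0.
Isola vs Maru: 1+2+3 = 6 for Isola, 1 for Maru — Isola by 6–1.
Isola vs Basil: Isola preferred on 1+2 = 3 ballots; Basil wins 4–3.
Fika vs Cedar: Fika, 4–3.
Fika vs Grove: 1+2+1 = 4 for Fika, 3 for Grove — Fika by 4–3.
Fika–Maru: Maru 4–3.
Fika vs Basil: Fika preferred on 1+2 = 3 ballots; Basil wins 4–3.
Cedar vs Grove: Cedar is ranked higher on 2+1+3 = 6 ballots, Grove on 1. Cedar wins 6–1.
Cedar vs Maru: 2+3 = 5 for Cedar, 2 for Maru — Cedar by 5–2.
Cedar vs Basil: Basil wins 5–2.
Grove vs Maru: Maru wins 7–0.
Grove vs Basil: Basil, 7–0.
Maru vs Basil: Basil wins 7–0.
Grove is beaten in every head-to-head and is the Condorcet loser.

Grove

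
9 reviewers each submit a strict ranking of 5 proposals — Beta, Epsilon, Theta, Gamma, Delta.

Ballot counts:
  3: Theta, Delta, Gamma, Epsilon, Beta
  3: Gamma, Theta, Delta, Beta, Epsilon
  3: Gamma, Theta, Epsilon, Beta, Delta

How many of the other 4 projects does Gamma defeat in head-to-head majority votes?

4

Gamma against each rival (9 reviewers):
Gamma vs Beta: Gamma, 9–0.
Gamma–Epsilon: Gamma 9–0.
Gamma vs Theta: Gamma wins 6–3.
Gamma vs Delta: Gamma wins 6–3.
Gamma beats Beta, Epsilon, Theta, Delta — 4 pairwise wins.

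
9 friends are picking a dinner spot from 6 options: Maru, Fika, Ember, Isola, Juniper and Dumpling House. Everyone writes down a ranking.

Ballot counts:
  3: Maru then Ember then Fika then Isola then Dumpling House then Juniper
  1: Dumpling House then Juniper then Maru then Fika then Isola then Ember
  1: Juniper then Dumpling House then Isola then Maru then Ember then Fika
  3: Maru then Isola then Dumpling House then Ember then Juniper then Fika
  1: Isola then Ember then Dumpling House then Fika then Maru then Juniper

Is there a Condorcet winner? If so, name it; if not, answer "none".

Maru

Check each pair by majority over 9 ballots:
Maru–Fika: Maru 8–1.
Maru–Ember: Maru 8–1.
Maru vs Isola: Maru wins 7–2.
Maru vs Juniper: Maru wins 7–2.
Maru vs Dumpling House: Maru wins 6–3.
Fika vs Ember: Ember wins 8–1.
Fika vs Isola: Isola, 5–4.
Fika–Juniper: Juniper 5–4.
Fika–Dumpling House: Dumpling House 6–3.
Ember vs Isola: Isola, 6–3.
Ember–Juniper: Ember 7–2.
Ember vs Dumpling House: Dumpling House, 5–4.
Isola vs Juniper: Isola wins 7–2.
Isola vs Dumpling House: Isola, 7–2.
Juniper vs Dumpling House: Dumpling House, 8–1.
Maru defeats every rival head-to-head and is the Condorcet winner.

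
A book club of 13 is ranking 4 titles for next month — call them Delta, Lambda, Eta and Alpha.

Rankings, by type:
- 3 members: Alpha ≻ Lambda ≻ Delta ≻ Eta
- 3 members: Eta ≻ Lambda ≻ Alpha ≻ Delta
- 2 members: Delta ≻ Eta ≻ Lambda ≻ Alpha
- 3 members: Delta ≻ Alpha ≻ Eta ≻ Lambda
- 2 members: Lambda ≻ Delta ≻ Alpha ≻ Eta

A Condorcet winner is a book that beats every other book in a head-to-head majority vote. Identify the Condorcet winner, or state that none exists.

none

Pairwise majorities:
Delta vs Lambda: Lambda wins 8–5.
Delta vs Eta: Delta wins 10–3.
Delta vs Alpha: Delta preferred on 2+3+2 = 7 ballots; Delta wins 7–6.
Lambda vs Eta: Eta wins 8–5.
Lambda–Alpha: Lambda 7–6.
Eta vs Alpha: Eta preferred on 3+2 = 5 ballots; Alpha wins 8–5.
Each book drops at least one matchup (Delta loses to Lambda; Lambda loses to Eta; Eta loses to Delta; Alpha loses to Delta); the cycle Delta → Eta → Lambda → Delta rules out a Condorcet winner.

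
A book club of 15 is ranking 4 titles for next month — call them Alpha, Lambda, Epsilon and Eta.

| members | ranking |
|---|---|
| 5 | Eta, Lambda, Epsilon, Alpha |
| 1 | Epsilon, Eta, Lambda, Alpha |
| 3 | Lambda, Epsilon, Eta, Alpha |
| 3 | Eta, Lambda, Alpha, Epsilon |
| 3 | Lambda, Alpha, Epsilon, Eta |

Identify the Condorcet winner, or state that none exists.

Eta

Check each pair by majority over 15 ballots:
Alpha vs Lambda: Lambda, 15–0.
Alpha vs Epsilon: Epsilon, 9–6.
Alpha vs Eta: Eta, 12–3.
Lambda vs Epsilon: Lambda wins 14–1.
Lambda vs Eta: Eta, 9–6.
Epsilon–Eta: Eta 8–7.
Eta defeats every rival head-to-head and is the Condorcet winner.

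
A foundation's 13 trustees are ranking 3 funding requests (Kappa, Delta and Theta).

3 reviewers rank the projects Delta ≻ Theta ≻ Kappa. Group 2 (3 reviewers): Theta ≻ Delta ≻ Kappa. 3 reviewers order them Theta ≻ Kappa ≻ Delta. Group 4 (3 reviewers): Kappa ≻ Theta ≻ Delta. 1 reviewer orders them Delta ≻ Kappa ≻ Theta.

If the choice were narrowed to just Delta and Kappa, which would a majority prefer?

Ballots ranking Delta above Kappa: 3 + 3 + 1 = 7.
Ballots ranking Kappa above Delta: 13 − 7 = 6.
Delta wins the head-to-head 7–6.

Delta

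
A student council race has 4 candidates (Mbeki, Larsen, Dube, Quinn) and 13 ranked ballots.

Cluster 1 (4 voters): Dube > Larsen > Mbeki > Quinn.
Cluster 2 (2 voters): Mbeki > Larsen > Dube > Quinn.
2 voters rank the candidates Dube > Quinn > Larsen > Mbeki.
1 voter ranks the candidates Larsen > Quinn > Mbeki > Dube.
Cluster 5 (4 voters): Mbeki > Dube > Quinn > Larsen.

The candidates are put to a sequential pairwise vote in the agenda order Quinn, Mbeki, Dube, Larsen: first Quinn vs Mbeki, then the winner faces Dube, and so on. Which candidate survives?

Larsen

Round 1: Quinn vs Mbeki — 3–10, Mbeki advances.
Round 2: Mbeki vs Dube — 7–6, Mbeki advances.
Round 3: Mbeki vs Larsen — 6–7, Larsen advances.
The agenda winner is Larsen.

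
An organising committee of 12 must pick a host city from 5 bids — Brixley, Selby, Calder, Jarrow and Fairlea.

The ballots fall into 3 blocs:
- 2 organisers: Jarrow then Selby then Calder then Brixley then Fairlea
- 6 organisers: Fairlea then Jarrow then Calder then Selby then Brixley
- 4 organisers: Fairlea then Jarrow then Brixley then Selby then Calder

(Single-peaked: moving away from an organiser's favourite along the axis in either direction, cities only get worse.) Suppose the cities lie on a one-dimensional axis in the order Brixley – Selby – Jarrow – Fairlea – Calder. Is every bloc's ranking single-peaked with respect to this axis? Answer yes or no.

Axis positions: Brixley=1, Selby=2, Jarrow=3, Fairlea=4, Calder=5.
Bloc 1: ranking walks positions 3-2-5-1-4; Calder is ranked above Fairlea even though Fairlea lies between Calder and the peak Jarrow on the axis — preferences dip and rise again. Not single-peaked.
Bloc 2 (peak Fairlea at position 4): ranking walks positions 4-3-5-2-1, expanding outward from the peak — single-peaked.
Bloc 3: ranking walks positions 4-3-1-2-5; Brixley is ranked above Selby even though Selby lies between Brixley and the peak Fairlea on the axis — preferences dip and rise again. Not single-peaked.
Bloc 1 violates single-peakedness, so the profile is not single-peaked on this axis.

no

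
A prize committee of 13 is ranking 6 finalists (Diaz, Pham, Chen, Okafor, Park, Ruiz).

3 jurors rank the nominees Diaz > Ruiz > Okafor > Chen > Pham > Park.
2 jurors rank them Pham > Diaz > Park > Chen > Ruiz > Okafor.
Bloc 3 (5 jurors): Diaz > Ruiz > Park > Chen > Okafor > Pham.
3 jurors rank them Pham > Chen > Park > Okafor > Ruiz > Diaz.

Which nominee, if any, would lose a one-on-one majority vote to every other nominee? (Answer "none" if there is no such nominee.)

none

Head-to-head results (13 jurors):
Diaz vs Pham: Diaz wins 8–5.
Diaz vs Chen: Diaz wins 10–3.
Diaz vs Okafor: 10 to 3, Diaz.
Diaz–Park: Diaz 10–3.
Diaz–Ruiz: Diaz 10–3.
Pham vs Chen: Chen wins 8–5.
Pham vs Okafor: Okafor wins 8–5.
Pham vs Park: 8 to 5, Pham.
Pham vs Ruiz: Ruiz wins 8–5.
Chen vs Okafor: Chen, 10–3.
Chen vs Park: Park, 7–6.
Chen vs Ruiz: 2+3 = 5 for Chen, 8 for Ruiz — Ruiz by 8–5.
Okafor–Park: Park 10–3.
Okafor–Ruiz: Ruiz 10–3.
Park vs Ruiz: Park is ranked higher on 2+3 = 5 ballots, Ruiz on 8. Ruiz wins 8–5.
Every nominee wins at least one matchup (Diaz beats Pham; Pham beats Park; Chen beats Pham; Okafor beats Pham; Park beats Chen; Ruiz beats Pham), so there is no Condorcet loser.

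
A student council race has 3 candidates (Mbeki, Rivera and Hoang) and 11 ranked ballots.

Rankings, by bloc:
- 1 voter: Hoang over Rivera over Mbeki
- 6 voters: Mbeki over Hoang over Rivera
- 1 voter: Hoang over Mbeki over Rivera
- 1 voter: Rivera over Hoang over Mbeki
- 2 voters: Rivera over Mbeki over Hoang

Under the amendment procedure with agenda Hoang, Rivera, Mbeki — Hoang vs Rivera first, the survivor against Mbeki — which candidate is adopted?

Round 1: Hoang vs Rivera — 8–3, Hoang advances.
Round 2: Hoang vs Mbeki — 3–8, Mbeki advances.
The agenda winner is Mbeki.

Mbeki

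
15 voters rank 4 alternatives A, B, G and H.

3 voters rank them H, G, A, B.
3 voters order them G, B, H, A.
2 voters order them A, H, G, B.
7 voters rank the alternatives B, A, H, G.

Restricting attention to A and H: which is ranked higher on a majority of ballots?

Ballots ranking A above H: 2 + 7 = 9.
Ballots ranking H above A: 15 − 9 = 6.
A wins the head-to-head 9–6.

A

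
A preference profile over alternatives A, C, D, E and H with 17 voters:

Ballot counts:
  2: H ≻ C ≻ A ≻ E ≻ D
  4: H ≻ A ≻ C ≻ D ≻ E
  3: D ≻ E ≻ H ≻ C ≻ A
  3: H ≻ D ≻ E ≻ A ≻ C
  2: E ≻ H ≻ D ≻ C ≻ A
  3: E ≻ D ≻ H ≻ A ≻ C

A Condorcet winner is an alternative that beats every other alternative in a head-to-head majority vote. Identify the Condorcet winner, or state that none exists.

H

Head-to-head results (17 voters):
A vs C: 4+3+3 = 10 for A, 7 for C — A by 10–7.
A vs D: A preferred on 2+4 = 6 ballots; D wins 11–6.
A vs E: A is ranked higher on 2+4 = 6 ballots, E on 11. E wins 11–6.
A vs H: 0 to 17, H.
C vs D: 2+4 = 6 for C, 11 for D — D by 11–6.
C vs E: 2+4 = 6 for C, 11 for E — E by 11–6.
C vs H: 0 to 17, H.
D vs E: D is ranked higher on 4+3+3 = 10 ballots, E on 7. D wins 10–7.
D vs H: 6 to 11, H.
E vs H: E is ranked higher on 3+2+3 = 8 ballots, H on 9. H wins 9–8.
H wins every pairwise contest, so H is the Condorcet winner.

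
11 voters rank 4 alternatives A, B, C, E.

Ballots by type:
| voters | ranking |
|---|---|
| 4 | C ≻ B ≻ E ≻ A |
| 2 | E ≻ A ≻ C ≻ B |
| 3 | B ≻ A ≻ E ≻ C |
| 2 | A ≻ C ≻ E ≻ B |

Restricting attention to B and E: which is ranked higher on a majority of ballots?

B

Ballots ranking B above E: 4 + 3 = 7.
Ballots ranking E above B: 11 − 7 = 4.
B wins the head-to-head 7–4.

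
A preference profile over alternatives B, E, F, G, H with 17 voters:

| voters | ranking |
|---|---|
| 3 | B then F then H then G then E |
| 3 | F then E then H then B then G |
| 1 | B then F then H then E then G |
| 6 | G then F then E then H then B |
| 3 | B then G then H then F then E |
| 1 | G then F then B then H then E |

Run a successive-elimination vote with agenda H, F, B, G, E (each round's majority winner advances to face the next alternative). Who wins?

Round 1: H vs F — 3–14, F advances.
Round 2: F vs B — 10–7, F advances.
Round 3: F vs G — 7–10, G advances.
Round 4: G vs E — 13–4, G advances.
The agenda winner is G.

G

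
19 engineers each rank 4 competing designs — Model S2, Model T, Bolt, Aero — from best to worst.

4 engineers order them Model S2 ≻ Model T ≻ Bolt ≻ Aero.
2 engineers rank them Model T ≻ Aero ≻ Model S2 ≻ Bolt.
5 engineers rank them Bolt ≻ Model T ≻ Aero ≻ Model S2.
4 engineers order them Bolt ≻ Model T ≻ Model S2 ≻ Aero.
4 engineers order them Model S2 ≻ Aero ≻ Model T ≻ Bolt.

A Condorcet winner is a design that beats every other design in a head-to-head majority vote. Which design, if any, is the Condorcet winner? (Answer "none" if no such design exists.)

Check each pair by majority over 19 ballots:
Model S2 vs Model T: 8 to 11, Model T.
Model S2 vs Bolt: 10 to 9, Model S2.
Model S2 vs Aero: Model S2 preferred on 4+4+4 = 12 ballots; Model S2 wins 12–7.
Model T vs Bolt: Model T preferred on 4+2+4 = 10 ballots; Model T wins 10–9.
Model T vs Aero: Model T is ranked higher on 4+2+5+4 = 15 ballots, Aero on 4. Model T wins 15–4.
Bolt vs Aero: Bolt preferred on 4+5+4 = 13 ballots; Bolt wins 13–6.
Model T beats each of Model S2, Bolt, Aero — Model T is the Condorcet winner.

Model T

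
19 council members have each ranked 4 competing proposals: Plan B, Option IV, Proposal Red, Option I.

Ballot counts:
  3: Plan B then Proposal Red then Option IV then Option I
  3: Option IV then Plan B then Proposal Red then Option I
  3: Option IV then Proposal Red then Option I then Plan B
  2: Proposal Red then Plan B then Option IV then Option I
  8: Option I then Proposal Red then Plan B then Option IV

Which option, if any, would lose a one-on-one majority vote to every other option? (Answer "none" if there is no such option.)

Pairwise majorities:
Plan B–Option IV: Plan B 13–6.
Plan B vs Proposal Red: Plan B is ranked higher on 3+3 = 6 ballots, Proposal Red on 13. Proposal Red wins 13–6.
Plan B vs Option I: Plan B is ranked higher on 3+3+2 = 8 ballots, Option I on 11. Option I wins 11–8.
Option IV vs Proposal Red: Option IV preferred on 3+3 = 6 ballots; Proposal Red wins 13–6.
Option IV vs Option I: Option IV, 11–8.
Proposal Red–Option I: Proposal Red 11–8.
Each option has at least one pairwise win (Plan B beats Option IV; Option IV beats Option I; Proposal Red beats Plan B; Option I beats Plan B) — no Condorcet loser.

none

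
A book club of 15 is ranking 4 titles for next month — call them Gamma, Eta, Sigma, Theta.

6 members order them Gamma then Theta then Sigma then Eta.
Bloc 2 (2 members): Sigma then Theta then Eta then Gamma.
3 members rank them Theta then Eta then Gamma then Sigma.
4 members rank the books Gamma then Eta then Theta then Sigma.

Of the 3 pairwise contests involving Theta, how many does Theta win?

Theta against each rival (15 members):
Theta–Gamma: Gamma 10–5.
Theta vs Eta: Theta preferred on 6+2+3 = 11 ballots; Theta wins 11–4.
Theta vs Sigma: Theta is ranked higher on 6+3+4 = 13 ballots, Sigma on 2. Theta wins 13–2.
Theta beats Eta, Sigma; loses to Gamma — 2 pairwise wins.

2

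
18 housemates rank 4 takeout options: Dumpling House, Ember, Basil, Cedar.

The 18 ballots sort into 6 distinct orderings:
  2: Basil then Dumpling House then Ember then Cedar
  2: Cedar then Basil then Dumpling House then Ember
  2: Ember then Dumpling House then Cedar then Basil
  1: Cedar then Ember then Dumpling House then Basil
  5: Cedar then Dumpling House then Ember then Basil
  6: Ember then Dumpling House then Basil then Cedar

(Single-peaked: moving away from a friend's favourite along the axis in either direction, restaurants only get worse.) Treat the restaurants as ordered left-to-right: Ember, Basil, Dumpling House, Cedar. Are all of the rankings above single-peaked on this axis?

Axis positions: Ember=1, Basil=2, Dumpling House=3, Cedar=4.
Group 1 (peak Basil at position 2): ranking walks positions 2-3-1-4, expanding outward from the peak — single-peaked.
Group 2: ranking walks positions 4-2-3-1; Basil is ranked above Dumpling House even though Dumpling House lies between Basil and the peak Cedar on the axis — preferences dip and rise again. Not single-peaked.
Group 3: ranking walks positions 1-3-4-2; Dumpling House is ranked above Basil even though Basil lies between Dumpling House and the peak Ember on the axis — preferences dip and rise again. Not single-peaked.
Group 4: ranking walks positions 4-1-3-2; Ember is ranked above Dumpling House even though Dumpling House lies between Ember and the peak Cedar on the axis — preferences dip and rise again. Not single-peaked.
Group 5: ranking walks positions 4-3-1-2; Ember is ranked above Basil even though Basil lies between Ember and the peak Cedar on the axis — preferences dip and rise again. Not single-peaked.
Group 6: ranking walks positions 1-3-2-4; Dumpling House is ranked above Basil even though Basil lies between Dumpling House and the peak Ember on the axis — preferences dip and rise again. Not single-peaked.
Group 2 violates single-peakedness, so the profile is not single-peaked on this axis.

no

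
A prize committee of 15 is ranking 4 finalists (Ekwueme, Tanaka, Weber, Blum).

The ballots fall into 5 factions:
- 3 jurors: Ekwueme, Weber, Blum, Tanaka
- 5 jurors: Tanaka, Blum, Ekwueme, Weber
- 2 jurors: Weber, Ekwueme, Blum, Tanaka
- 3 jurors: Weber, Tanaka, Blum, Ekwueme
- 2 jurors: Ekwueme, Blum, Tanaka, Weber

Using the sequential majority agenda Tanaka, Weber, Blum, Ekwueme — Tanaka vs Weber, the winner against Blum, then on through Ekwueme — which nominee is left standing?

Ekwueme

Round 1: Tanaka vs Weber — 7–8, Weber advances.
Round 2: Weber vs Blum — 8–7, Weber advances.
Round 3: Weber vs Ekwueme — 5–10, Ekwueme advances.
Ekwueme survives the agenda.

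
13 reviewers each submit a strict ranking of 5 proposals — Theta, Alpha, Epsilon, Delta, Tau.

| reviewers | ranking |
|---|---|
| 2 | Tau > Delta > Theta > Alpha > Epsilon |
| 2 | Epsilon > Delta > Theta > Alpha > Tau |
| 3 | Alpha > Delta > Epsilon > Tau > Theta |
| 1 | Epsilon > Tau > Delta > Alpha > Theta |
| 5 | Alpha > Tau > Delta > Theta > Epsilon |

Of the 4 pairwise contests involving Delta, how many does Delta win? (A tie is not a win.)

Delta against each rival (13 reviewers):
Delta vs Theta: Delta, 13–0.
Delta vs Alpha: Delta preferred on 2+2+1 = 5 ballots; Alpha wins 8–5.
Delta vs Epsilon: Delta wins 10–3.
Delta vs Tau: Delta preferred on 2+3 = 5 ballots; Tau wins 8–5.
Delta beats Theta, Epsilon; loses to Alpha, Tau — 2 pairwise wins.

2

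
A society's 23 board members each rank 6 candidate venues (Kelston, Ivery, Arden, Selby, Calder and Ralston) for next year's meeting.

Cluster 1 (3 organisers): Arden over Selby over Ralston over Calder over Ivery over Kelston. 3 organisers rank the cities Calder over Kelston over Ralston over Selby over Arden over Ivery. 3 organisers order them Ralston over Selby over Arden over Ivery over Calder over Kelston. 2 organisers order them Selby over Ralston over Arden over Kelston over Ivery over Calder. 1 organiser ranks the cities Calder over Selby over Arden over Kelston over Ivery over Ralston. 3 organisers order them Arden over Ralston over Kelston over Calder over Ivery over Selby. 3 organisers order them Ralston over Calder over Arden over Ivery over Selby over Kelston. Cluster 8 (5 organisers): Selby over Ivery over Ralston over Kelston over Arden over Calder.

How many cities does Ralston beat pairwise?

5

Ralston against each rival (23 organisers):
Ralston–Kelston: Ralston 19–4.
Ralston vs Ivery: Ralston is ranked higher on 3+3+3+2+3+3 = 17 ballots, Ivery on 6. Ralston wins 17–6.
Ralston–Arden: Ralston 16–7.
Ralston vs Selby: Ralston, 12–11.
Ralston vs Calder: Ralston, 19–4.
Ralston beats Kelston, Ivery, Arden, Selby, Calder — 5 pairwise wins.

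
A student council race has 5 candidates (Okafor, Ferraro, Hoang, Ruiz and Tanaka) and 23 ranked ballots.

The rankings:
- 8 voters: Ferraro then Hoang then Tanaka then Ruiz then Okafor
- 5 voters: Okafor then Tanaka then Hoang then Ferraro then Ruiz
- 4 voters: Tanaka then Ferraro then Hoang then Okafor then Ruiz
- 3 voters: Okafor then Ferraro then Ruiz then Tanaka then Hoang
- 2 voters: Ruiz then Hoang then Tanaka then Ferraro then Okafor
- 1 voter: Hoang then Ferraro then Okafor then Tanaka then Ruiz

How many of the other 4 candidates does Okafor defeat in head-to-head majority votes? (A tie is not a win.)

Okafor against each rival (23 voters):
Okafor vs Ferraro: 8 to 15, Ferraro.
Okafor vs Hoang: Okafor preferred on 5+3 = 8 ballots; Hoang wins 15–8.
Okafor vs Ruiz: Okafor, 13–10.
Okafor vs Tanaka: Okafor is ranked higher on 5+3+1 = 9 ballots, Tanaka on 14. Tanaka wins 14–9.
Okafor beats Ruiz; loses to Ferraro, Hoang, Tanaka — 1 pairwise win.

1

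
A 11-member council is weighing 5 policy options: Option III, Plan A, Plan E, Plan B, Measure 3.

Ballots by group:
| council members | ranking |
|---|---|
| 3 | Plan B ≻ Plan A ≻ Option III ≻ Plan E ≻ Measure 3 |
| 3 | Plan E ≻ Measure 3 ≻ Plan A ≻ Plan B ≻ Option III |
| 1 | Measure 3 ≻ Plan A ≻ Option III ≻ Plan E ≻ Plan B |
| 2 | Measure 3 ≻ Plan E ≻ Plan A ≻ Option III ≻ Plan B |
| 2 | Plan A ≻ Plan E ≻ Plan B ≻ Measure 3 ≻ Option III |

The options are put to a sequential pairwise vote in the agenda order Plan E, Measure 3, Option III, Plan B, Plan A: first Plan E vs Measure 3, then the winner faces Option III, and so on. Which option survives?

Round 1: Plan E vs Measure 3 — 8–3, Plan E advances.
Round 2: Plan E vs Option III — 7–4, Plan E advances.
Round 3: Plan E vs Plan B — 8–3, Plan E advances.
Round 4: Plan E vs Plan A — 5–6, Plan A advances.
Plan A survives the agenda.

Plan A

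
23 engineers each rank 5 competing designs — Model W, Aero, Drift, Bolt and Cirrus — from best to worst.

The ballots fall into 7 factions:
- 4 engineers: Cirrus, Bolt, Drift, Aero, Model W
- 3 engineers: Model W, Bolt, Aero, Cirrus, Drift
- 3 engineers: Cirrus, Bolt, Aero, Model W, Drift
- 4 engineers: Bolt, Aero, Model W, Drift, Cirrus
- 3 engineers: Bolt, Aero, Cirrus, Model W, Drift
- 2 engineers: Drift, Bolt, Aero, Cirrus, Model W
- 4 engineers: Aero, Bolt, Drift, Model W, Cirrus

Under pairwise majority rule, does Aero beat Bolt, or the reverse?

Ballots ranking Aero above Bolt: 4.
Ballots ranking Bolt above Aero: 23 − 4 = 19.
Bolt wins the head-to-head 19–4.

Bolt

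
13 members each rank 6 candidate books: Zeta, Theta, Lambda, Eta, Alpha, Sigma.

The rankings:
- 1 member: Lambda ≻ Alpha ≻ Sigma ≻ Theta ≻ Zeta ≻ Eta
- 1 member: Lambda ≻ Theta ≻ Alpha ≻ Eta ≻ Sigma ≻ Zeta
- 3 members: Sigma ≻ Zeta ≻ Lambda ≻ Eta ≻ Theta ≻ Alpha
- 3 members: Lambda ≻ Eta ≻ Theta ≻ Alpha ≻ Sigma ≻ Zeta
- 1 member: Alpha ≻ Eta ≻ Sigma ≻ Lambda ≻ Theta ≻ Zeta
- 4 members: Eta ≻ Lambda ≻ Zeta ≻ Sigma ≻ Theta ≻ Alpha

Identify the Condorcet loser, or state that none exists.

Head-to-head results (13 members):
Zeta vs Theta: Zeta preferred on 3+4 = 7 ballots; Zeta wins 7–6.
Zeta vs Lambda: 3 for Zeta, 10 for Lambda — Lambda by 10–3.
Zeta vs Eta: Zeta preferred on 1+3 = 4 ballots; Eta wins 9–4.
Zeta vs Alpha: Zeta preferred on 3+4 = 7 ballots; Zeta wins 7–6.
Zeta vs Sigma: Sigma wins 9–4.
Theta vs Lambda: 0 for Theta, 13 for Lambda — Lambda by 13–0.
Theta vs Eta: 2 to 11, Eta.
Theta–Alpha: Theta 11–2.
Theta–Sigma: Sigma 9–4.
Lambda–Eta: Lambda 8–5.
Lambda vs Alpha: Lambda preferred on 1+1+3+3+4 = 12 ballots; Lambda wins 12–1.
Lambda vs Sigma: 9 to 4, Lambda.
Eta vs Alpha: Eta is ranked higher on 3+3+4 = 10 ballots, Alpha on 3. Eta wins 10–3.
Eta vs Sigma: 1+3+1+4 = 9 for Eta, 4 for Sigma — Eta by 9–4.
Alpha vs Sigma: 6 to 7, Sigma.
Alpha loses to every other book — it is the Condorcet loser.

Alpha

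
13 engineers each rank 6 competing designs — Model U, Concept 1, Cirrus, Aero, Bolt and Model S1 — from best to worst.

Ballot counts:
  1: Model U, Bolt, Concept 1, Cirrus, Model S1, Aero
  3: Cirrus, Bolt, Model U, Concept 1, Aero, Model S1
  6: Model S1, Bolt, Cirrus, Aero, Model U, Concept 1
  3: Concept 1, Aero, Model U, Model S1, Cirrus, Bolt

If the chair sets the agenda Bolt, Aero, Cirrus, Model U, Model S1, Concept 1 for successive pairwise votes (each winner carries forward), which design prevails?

Round 1: Bolt vs Aero — 10–3, Bolt advances.
Round 2: Bolt vs Cirrus — 7–6, Bolt advances.
Round 3: Bolt vs Model U — 9–4, Bolt advances.
Round 4: Bolt vs Model S1 — 4–9, Model S1 advances.
Round 5: Model S1 vs Concept 1 — 6–7, Concept 1 advances.
The agenda winner is Concept 1.

Concept 1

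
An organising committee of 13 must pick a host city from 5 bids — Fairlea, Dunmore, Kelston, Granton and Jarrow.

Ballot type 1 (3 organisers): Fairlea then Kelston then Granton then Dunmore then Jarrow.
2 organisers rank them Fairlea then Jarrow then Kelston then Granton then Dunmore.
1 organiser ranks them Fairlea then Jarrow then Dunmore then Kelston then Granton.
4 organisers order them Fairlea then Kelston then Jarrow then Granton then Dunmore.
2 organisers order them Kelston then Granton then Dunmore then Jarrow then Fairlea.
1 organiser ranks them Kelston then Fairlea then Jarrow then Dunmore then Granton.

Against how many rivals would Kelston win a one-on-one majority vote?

Kelston against each rival (13 organisers):
Kelston vs Fairlea: Kelston preferred on 2+1 = 3 ballots; Fairlea wins 10–3.
Kelston vs Dunmore: Kelston, 12–1.
Kelston vs Granton: 13 to 0, Kelston.
Kelston vs Jarrow: Kelston preferred on 3+4+2+1 = 10 ballots; Kelston wins 10–3.
Kelston beats Dunmore, Granton, Jarrow; loses to Fairlea — 3 pairwise wins.

3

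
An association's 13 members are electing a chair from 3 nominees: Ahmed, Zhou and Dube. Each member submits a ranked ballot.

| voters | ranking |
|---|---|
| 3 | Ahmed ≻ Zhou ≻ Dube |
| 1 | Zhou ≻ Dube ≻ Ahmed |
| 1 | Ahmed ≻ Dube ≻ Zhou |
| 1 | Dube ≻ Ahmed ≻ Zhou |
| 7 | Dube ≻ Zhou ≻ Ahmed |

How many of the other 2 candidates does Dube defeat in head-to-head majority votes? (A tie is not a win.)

Dube against each rival (13 voters):
Dube vs Ahmed: Dube wins 9–4.
Dube vs Zhou: 9 to 4, Dube.
Dube beats Ahmed, Zhou — 2 pairwise wins.

2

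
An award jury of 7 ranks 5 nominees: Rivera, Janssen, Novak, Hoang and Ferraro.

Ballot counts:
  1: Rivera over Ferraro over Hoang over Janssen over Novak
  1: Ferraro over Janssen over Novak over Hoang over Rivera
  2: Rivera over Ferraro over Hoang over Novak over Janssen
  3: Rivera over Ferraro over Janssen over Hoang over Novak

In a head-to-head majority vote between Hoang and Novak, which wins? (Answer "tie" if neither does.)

Hoang

Ballots ranking Hoang above Novak: 1 + 2 + 3 = 6.
Ballots ranking Novak above Hoang: 7 − 6 = 1.
Hoang wins the head-to-head 6–1.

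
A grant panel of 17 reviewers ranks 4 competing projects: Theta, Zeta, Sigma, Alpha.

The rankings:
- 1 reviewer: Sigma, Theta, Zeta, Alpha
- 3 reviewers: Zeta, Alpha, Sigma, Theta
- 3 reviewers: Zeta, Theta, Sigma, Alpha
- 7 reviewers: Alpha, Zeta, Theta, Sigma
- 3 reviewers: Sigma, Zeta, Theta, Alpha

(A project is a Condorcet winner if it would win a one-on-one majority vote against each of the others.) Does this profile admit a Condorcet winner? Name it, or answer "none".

Zeta

Head-to-head results (17 reviewers):
Theta vs Zeta: 1 to 16, Zeta.
Theta vs Sigma: Theta preferred on 3+7 = 10 ballots; Theta wins 10–7.
Theta vs Alpha: Theta preferred on 1+3+3 = 7 ballots; Alpha wins 10–7.
Zeta vs Sigma: 13 to 4, Zeta.
Zeta vs Alpha: 10 to 7, Zeta.
Sigma vs Alpha: Sigma preferred on 1+3+3 = 7 ballots; Alpha wins 10–7.
Zeta beats each of Theta, Sigma, Alpha — Zeta is the Condorcet winner.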